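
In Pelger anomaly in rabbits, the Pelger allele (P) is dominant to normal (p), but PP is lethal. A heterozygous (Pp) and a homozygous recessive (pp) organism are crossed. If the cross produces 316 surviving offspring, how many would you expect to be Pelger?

Cross: Pp × pp
Punnett square offspring (before lethality): 2 Pp, 2 pp
No PP offspring are produced in this cross.
Pelger: 2 out of 4 → fraction 1/2
Expected count = 1/2 × 316 = 158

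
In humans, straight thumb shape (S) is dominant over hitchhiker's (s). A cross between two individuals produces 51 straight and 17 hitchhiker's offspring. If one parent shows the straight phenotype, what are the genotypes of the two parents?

Observed offspring: 51 straight, 17 hitchhiker's
The observed ratio simplifies to 3:1. Hitchhiker's (ss) offspring appear, so each parent must contribute one s allele. The parent stated to show straight carries S, so it is Ss. The other parent is then either Ss or ss: Ss × ss would give a 1:1 split, whereas Ss × Ss gives 3:1 — matching the data. So both parents are heterozygous (Ss × Ss).
Parent genotypes: Ss × Ss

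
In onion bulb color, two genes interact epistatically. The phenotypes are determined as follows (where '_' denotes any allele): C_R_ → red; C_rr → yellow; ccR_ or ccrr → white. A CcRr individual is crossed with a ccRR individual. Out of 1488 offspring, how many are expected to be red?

Cross: CcRr × ccRR — consider each gene separately:
C gene: Cc × cc → 2 Cc, 2 cc → 2 C_ : 2 cc (out of 4)
R gene: Rr × RR → 2 RR, 2 Rr → 4 R_ (out of 4)
Genotype classes (out of 4 × 4 = 16): C_R_ = 2×4 = 8; ccR_ = 2×4 = 8
Apply the phenotype rules: C_R_ (8) → red; ccR_ (8) → white
Phenotype counts (out of 16): 8 red, 8 white
red: 8 out of 16 → fraction 1/2
Expected count = 1/2 × 1488 = 744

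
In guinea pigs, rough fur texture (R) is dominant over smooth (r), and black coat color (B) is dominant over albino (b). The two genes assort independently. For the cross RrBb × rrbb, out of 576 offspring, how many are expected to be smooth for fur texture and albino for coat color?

Dihybrid cross RrBb × rrbb — consider each gene separately:
fur texture: Rr × rr → 2 Rr, 2 rr → 2 R_ : 2 rr (out of 4)
coat color: Bb × bb → 2 Bb, 2 bb → 2 B_ : 2 bb (out of 4)
Looking for: smooth (rr) and albino (bb)
P(smooth) = 2/4, P(albino) = 2/4
P(both) = 2/4 × 2/4 = 4/16 = 1/4
Expected count = 1/4 × 576 = 144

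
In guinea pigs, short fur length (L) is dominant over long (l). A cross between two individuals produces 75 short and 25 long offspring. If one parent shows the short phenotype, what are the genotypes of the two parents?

Observed offspring: 75 short, 25 long
The observed ratio simplifies to 3:1. Long (ll) offspring appear, so each parent must contribute one l allele. The parent stated to show short carries L, so it is Ll. The other parent is then either Ll or ll: Ll × ll would give a 1:1 split, whereas Ll × Ll gives 3:1 — matching the data. So both parents are heterozygous (Ll × Ll).
Parent genotypes: Ll × Ll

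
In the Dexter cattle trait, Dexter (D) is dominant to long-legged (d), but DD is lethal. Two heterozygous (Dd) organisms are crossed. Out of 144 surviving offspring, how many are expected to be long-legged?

Cross: Dd × Dd
Punnett square offspring (before lethality): 1 DD, 2 Dd, 1 dd
The DD genotype is lethal (embryos die); surviving offspring: 2 Dd, 1 dd
long-legged: 1 out of 3 → fraction 1/3
Expected count = 1/3 × 144 = 48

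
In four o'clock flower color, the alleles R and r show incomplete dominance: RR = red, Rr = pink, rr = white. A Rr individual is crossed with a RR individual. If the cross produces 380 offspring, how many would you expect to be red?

Punnett square for Rr × RR:
Offspring genotypes: 2 RR, 2 Rr
Phenotype counts: 2 red, 2 pink
red: 2 out of 4 → fraction 1/2
Expected count = 1/2 × 380 = 190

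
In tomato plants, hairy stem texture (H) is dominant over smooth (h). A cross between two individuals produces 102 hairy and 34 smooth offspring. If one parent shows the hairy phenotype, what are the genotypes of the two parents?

Observed offspring: 102 hairy, 34 smooth
The observed ratio simplifies to 3:1. Smooth (hh) offspring appear, so each parent must contribute one h allele. The parent stated to show hairy carries H, so it is Hh. The other parent is then either Hh or hh: Hh × hh would give a 1:1 split, whereas Hh × Hh gives 3:1 — matching the data. So both parents are heterozygous (Hh × Hh).
Parent genotypes: Hh × Hh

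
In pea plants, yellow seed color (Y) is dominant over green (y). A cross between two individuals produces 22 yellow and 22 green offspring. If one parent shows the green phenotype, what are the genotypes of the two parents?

Observed offspring: 22 yellow, 22 green
The observed ratio simplifies to 1:1. One parent shows green, so its genotype must be yy. A 1:1 offspring split requires the other parent to be heterozygous (Yy).
Parent genotypes: yy × Yy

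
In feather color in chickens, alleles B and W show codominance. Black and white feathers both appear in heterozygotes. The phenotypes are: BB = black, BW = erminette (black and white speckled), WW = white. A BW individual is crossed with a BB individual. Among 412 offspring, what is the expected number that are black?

Punnett square for BW × BB:
Offspring genotypes: 2 BB, 2 BW
Phenotype counts: 2 black, 2 erminette (black and white speckled)
black: 2 out of 4 → fraction 1/2
Expected count = 1/2 × 412 = 206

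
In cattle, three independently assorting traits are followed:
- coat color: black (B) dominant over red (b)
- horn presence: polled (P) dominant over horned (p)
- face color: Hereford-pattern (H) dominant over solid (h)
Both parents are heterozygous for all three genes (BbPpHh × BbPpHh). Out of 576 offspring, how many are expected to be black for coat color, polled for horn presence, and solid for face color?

Trihybrid cross: BbPpHh × BbPpHh
Each trait segregates independently with a 3:1 phenotypic ratio, so each gene contributes 3/4 (dominant) or 1/4 (recessive).
Target: black (coat color), polled (horn presence), solid (face color)
Probability = product of independent per-trait probabilities
= 3/4 × 3/4 × 1/4 = 9/64
Expected count = 9/64 × 576 = 81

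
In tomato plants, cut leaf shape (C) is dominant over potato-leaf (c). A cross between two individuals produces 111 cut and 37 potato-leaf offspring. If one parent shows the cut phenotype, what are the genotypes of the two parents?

Observed offspring: 111 cut, 37 potato-leaf
The observed ratio simplifies to 3:1. Potato-leaf (cc) offspring appear, so each parent must contribute one c allele. The parent stated to show cut carries C, so it is Cc. The other parent is then either Cc or cc: Cc × cc would give a 1:1 split, whereas Cc × Cc gives 3:1 — matching the data. So both parents are heterozygous (Cc × Cc).
Parent genotypes: Cc × Cc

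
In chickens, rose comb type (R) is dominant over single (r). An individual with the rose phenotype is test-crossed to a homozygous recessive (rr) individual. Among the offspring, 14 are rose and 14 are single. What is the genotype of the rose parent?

Test cross: ? × rr
Offspring: 14 rose, 14 single — approximately 1:1.
A 1:1 ratio in a test cross indicates the unknown parent is heterozygous (Rr).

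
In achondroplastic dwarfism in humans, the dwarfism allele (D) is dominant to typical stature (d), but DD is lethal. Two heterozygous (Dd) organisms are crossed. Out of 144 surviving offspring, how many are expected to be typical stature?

Cross: Dd × Dd
Punnett square offspring (before lethality): 1 DD, 2 Dd, 1 dd
The DD genotype is lethal (embryos die); surviving offspring: 2 Dd, 1 dd
typical stature: 1 out of 3 → fraction 1/3
Expected count = 1/3 × 144 = 48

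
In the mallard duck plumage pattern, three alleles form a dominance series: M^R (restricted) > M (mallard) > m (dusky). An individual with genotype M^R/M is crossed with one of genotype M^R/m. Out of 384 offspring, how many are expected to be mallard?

Cross: M^R/M × M^R/m
Allele dominance: M^R > M > m
Offspring genotypes: 1 M^R/M^R, 1 M^R/m, 1 M^R/M, 1 M/m
Phenotype counts: 3 restricted, 1 mallard
mallard: 1 out of 4 → fraction 1/4
Expected count = 1/4 × 384 = 96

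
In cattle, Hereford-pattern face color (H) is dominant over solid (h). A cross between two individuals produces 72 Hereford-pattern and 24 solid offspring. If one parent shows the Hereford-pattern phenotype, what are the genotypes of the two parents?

Observed offspring: 72 Hereford-pattern, 24 solid
The observed ratio simplifies to 3:1. Solid (hh) offspring appear, so each parent must contribute one h allele. The parent stated to show Hereford-pattern carries H, so it is Hh. The other parent is then either Hh or hh: Hh × hh would give a 1:1 split, whereas Hh × Hh gives 3:1 — matching the data. So both parents are heterozygous (Hh × Hh).
Parent genotypes: Hh × Hh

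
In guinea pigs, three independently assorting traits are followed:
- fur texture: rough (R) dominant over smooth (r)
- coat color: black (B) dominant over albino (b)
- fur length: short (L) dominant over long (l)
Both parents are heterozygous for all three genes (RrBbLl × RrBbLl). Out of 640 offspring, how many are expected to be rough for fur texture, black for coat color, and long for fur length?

Trihybrid cross: RrBbLl × RrBbLl
Each trait segregates independently with a 3:1 phenotypic ratio, so each gene contributes 3/4 (dominant) or 1/4 (recessive).
Target: rough (fur texture), black (coat color), long (fur length)
Probability = product of independent per-trait probabilities
= 3/4 × 3/4 × 1/4 = 9/64
Expected count = 9/64 × 640 = 90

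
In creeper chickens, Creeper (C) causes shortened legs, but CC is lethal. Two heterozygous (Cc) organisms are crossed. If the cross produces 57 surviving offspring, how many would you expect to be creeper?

Cross: Cc × Cc
Punnett square offspring (before lethality): 1 CC, 2 Cc, 1 cc
The CC genotype is lethal (embryos die); surviving offspring: 2 Cc, 1 cc
creeper: 2 out of 3 → fraction 2/3
Expected count = 2/3 × 57 = 38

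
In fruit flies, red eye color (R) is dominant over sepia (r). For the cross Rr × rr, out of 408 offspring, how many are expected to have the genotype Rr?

Punnett square for Rr × rr:
Offspring genotypes: 2 Rr, 2 rr
Total offspring: 4
Count with target: 2
Probability: 2/4 = 1/2
Expected count = 1/2 × 408 = 204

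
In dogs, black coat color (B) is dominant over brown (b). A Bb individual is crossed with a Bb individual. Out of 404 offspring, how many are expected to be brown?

Punnett square for Bb × Bb:
Offspring genotypes: 1 BB, 2 Bb, 1 bb
black: 3, brown: 1
brown: 1 out of 4 → fraction 1/4
Expected count = 1/4 × 404 = 101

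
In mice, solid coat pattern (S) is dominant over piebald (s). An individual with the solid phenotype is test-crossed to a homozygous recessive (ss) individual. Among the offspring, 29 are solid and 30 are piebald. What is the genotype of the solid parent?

Test cross: ? × ss
Offspring: 29 solid, 30 piebald — approximately 1:1.
A 1:1 ratio in a test cross indicates the unknown parent is heterozygous (Ss).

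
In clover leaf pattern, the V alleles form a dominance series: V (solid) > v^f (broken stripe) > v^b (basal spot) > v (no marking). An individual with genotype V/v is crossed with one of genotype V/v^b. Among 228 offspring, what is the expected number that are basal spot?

Cross: V/v × V/v^b
Allele dominance: V > v^f > v^b > v
Offspring genotypes: 1 V/V, 1 V/v^b, 1 V/v, 1 v^b/v
Phenotype counts: 3 solid, 1 basal spot
basal spot: 1 out of 4 → fraction 1/4
Expected count = 1/4 × 228 = 57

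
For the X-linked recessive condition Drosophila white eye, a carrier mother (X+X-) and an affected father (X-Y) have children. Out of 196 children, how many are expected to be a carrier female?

Cross: X+X- × X-Y
Offspring: 1 X+X-, 1 X+Y, 1 X-X-, 1 X-Y
Probability of a carrier female: 1/4
Expected count = 1/4 × 196 = 49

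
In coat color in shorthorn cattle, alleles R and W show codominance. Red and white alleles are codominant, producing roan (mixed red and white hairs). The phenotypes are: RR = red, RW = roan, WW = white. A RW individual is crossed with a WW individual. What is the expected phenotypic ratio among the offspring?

Punnett square for RW × WW:
Offspring genotypes: 2 RW, 2 WW
Phenotype counts: 2 roan, 2 white
Ratio: 1 roan : 1 white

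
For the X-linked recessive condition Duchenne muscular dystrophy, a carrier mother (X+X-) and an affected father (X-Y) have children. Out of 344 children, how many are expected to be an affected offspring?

Cross: X+X- × X-Y
Offspring: 1 X+X-, 1 X+Y, 1 X-X-, 1 X-Y
Probability of an affected offspring: 2/4 = 1/2
Expected count = 1/2 × 344 = 172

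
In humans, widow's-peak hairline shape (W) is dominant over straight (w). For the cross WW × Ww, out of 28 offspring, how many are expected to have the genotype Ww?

Punnett square for WW × Ww:
Offspring genotypes: 2 WW, 2 Ww
Total offspring: 4
Count with target: 2
Probability: 2/4 = 1/2
Expected count = 1/2 × 28 = 14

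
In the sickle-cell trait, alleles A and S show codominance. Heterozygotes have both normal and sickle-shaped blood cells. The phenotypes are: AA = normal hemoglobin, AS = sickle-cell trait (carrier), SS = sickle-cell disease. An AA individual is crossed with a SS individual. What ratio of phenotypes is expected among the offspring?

Punnett square for AA × SS:
Offspring genotypes: 4 AS
Phenotype counts: 4 sickle-cell trait (carrier)
Ratio: all sickle-cell trait (carrier)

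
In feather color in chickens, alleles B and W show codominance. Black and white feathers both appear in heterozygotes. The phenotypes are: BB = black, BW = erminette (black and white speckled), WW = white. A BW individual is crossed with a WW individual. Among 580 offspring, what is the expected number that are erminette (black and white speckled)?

Punnett square for BW × WW:
Offspring genotypes: 2 BW, 2 WW
Phenotype counts: 2 erminette (black and white speckled), 2 white
erminette (black and white speckled): 2 out of 4 → fraction 1/2
Expected count = 1/2 × 580 = 290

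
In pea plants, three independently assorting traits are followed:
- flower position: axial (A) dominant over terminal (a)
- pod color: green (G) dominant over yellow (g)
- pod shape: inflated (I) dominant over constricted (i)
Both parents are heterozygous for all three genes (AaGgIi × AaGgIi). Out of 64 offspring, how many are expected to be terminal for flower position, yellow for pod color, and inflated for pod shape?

Trihybrid cross: AaGgIi × AaGgIi
Each trait segregates independently with a 3:1 phenotypic ratio, so each gene contributes 3/4 (dominant) or 1/4 (recessive).
Target: terminal (flower position), yellow (pod color), inflated (pod shape)
Probability = product of independent per-trait probabilities
= 1/4 × 1/4 × 3/4 = 3/64
Expected count = 3/64 × 64 = 3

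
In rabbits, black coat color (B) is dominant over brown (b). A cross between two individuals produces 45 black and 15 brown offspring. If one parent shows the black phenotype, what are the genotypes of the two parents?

Observed offspring: 45 black, 15 brown
The observed ratio simplifies to 3:1. Brown (bb) offspring appear, so each parent must contribute one b allele. The parent stated to show black carries B, so it is Bb. The other parent is then either Bb or bb: Bb × bb would give a 1:1 split, whereas Bb × Bb gives 3:1 — matching the data. So both parents are heterozygous (Bb × Bb).
Parent genotypes: Bb × Bb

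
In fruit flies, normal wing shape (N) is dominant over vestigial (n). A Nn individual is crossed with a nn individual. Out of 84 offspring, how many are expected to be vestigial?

Punnett square for Nn × nn:
Offspring genotypes: 2 Nn, 2 nn
normal: 2, vestigial: 2
vestigial: 2 out of 4 → fraction 1/2
Expected count = 1/2 × 84 = 42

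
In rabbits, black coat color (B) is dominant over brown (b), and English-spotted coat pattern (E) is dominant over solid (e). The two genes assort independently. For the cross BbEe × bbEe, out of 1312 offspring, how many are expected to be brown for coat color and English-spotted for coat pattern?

Dihybrid cross BbEe × bbEe — consider each gene separately:
coat color: Bb × bb → 2 Bb, 2 bb → 2 B_ : 2 bb (out of 4)
coat pattern: Ee × Ee → 1 EE, 2 Ee, 1 ee → 3 E_ : 1 ee (out of 4)
Looking for: brown (bb) and English-spotted (E_)
P(brown) = 2/4, P(English-spotted) = 3/4
P(both) = 2/4 × 3/4 = 6/16 = 3/8
Expected count = 3/8 × 1312 = 492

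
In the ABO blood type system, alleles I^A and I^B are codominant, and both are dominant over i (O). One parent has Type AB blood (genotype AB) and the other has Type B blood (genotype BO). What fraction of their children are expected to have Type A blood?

Cross: AB × BO
Possible offspring genotypes: 1 AB, 1 AO, 1 BB, 1 BO
Blood type counts: 1 Type AB, 1 Type A, 2 Type B
Probability of Type A: 1/4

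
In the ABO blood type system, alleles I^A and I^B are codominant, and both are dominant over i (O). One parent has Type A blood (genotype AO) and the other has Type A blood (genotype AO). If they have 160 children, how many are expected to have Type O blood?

Cross: AO × AO
Possible offspring genotypes: 1 AA, 2 AO, 1 OO
Blood type counts: 3 Type A, 1 Type O
Probability of Type O: 1/4
Expected count = 1/4 × 160 = 40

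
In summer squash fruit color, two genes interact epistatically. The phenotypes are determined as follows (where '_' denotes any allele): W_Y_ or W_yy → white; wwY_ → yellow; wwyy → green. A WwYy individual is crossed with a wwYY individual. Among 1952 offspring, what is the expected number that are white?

Cross: WwYy × wwYY — consider each gene separately:
W gene: Ww × ww → 2 Ww, 2 ww → 2 W_ : 2 ww (out of 4)
Y gene: Yy × YY → 2 YY, 2 Yy → 4 Y_ (out of 4)
Genotype classes (out of 4 × 4 = 16): W_Y_ = 2×4 = 8; wwY_ = 2×4 = 8
Apply the phenotype rules: W_Y_ (8) → white; wwY_ (8) → yellow
Phenotype counts (out of 16): 8 white, 8 yellow
white: 8 out of 16 → fraction 1/2
Expected count = 1/2 × 1952 = 976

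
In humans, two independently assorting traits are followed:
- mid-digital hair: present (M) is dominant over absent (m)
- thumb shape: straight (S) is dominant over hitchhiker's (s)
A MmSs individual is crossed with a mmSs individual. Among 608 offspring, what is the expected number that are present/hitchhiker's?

Dihybrid cross MmSs × mmSs — consider each gene separately:
mid-digital hair: Mm × mm → 2 Mm, 2 mm → 2 M_ : 2 mm (out of 4)
thumb shape: Ss × Ss → 1 SS, 2 Ss, 1 ss → 3 S_ : 1 ss (out of 4)
Combine (counts out of 4 × 4 = 16): present/straight (M_S_) = 2×3 = 6; present/hitchhiker's (M_ss) = 2×1 = 2; absent/straight (mmS_) = 2×3 = 6; absent/hitchhiker's (mmss) = 2×1 = 2
Phenotype counts (out of 16): 6 present/straight, 2 present/hitchhiker's, 6 absent/straight, 2 absent/hitchhiker's
present/hitchhiker's: 2 out of 16 → fraction 1/8
Expected count = 1/8 × 608 = 76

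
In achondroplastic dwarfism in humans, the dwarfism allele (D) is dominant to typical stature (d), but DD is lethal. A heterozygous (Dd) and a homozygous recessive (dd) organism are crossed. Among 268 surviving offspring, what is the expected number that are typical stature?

Cross: Dd × dd
Punnett square offspring (before lethality): 2 Dd, 2 dd
No DD offspring are produced in this cross.
typical stature: 2 out of 4 → fraction 1/2
Expected count = 1/2 × 268 = 134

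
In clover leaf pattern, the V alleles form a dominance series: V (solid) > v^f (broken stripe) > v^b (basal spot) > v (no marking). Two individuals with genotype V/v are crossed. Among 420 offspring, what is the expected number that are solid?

Cross: V/v × V/v
Allele dominance: V > v^f > v^b > v
Offspring genotypes: 1 V/V, 2 V/v, 1 v/v
Phenotype counts: 3 solid, 1 unmarked
solid: 3 out of 4 → fraction 3/4
Expected count = 3/4 × 420 = 315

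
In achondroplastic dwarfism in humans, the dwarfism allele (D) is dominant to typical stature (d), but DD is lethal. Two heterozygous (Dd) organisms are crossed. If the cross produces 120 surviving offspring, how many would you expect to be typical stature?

Cross: Dd × Dd
Punnett square offspring (before lethality): 1 DD, 2 Dd, 1 dd
The DD genotype is lethal (embryos die); surviving offspring: 2 Dd, 1 dd
typical stature: 1 out of 3 → fraction 1/3
Expected count = 1/3 × 120 = 40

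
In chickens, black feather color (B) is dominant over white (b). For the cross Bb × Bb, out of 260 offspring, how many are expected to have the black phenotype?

Punnett square for Bb × Bb:
Offspring genotypes: 1 BB, 2 Bb, 1 bb
Total offspring: 4
Count with target: 3
Probability: 3/4
Expected count = 3/4 × 260 = 195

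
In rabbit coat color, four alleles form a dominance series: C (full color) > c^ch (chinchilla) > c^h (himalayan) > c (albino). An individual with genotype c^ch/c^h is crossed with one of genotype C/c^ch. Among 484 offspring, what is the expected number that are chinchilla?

Cross: c^ch/c^h × C/c^ch
Allele dominance: C > c^ch > c^h > c
Offspring genotypes: 1 C/c^ch, 1 c^ch/c^ch, 1 C/c^h, 1 c^ch/c^h
Phenotype counts: 2 full color, 2 chinchilla
chinchilla: 2 out of 4 → fraction 1/2
Expected count = 1/2 × 484 = 242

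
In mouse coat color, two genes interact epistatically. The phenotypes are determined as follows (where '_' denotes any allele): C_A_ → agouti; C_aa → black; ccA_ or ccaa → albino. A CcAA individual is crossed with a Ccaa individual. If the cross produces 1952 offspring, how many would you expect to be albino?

Cross: CcAA × Ccaa — consider each gene separately:
C gene: Cc × Cc → 1 CC, 2 Cc, 1 cc → 3 C_ : 1 cc (out of 4)
A gene: AA × aa → 4 Aa → 4 A_ (out of 4)
Genotype classes (out of 4 × 4 = 16): C_A_ = 3×4 = 12; ccA_ = 1×4 = 4
Apply the phenotype rules: C_A_ (12) → agouti; ccA_ (4) → albino
Phenotype counts (out of 16): 12 agouti, 4 albino
albino: 4 out of 16 → fraction 1/4
Expected count = 1/4 × 1952 = 488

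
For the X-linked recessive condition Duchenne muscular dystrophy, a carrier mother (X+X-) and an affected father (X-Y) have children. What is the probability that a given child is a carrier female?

Cross: X+X- × X-Y
Offspring: 1 X+X-, 1 X+Y, 1 X-X-, 1 X-Y
Probability of a carrier female: 1/4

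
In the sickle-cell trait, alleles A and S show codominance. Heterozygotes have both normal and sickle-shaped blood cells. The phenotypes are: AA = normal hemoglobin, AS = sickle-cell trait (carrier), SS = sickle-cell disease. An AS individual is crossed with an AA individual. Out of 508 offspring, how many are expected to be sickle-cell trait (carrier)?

Punnett square for AS × AA:
Offspring genotypes: 2 AA, 2 AS
Phenotype counts: 2 normal hemoglobin, 2 sickle-cell trait (carrier)
sickle-cell trait (carrier): 2 out of 4 → fraction 1/2
Expected count = 1/2 × 508 = 254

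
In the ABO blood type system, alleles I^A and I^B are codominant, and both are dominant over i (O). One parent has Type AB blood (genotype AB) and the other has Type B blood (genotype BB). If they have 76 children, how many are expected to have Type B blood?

Cross: AB × BB
Possible offspring genotypes: 2 AB, 2 BB
Blood type counts: 2 Type AB, 2 Type B
Probability of Type B: 2/4 = 1/2
Expected count = 1/2 × 76 = 38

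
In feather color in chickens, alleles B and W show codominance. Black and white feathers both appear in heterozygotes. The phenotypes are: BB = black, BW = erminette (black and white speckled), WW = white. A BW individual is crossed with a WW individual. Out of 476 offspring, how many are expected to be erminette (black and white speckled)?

Punnett square for BW × WW:
Offspring genotypes: 2 BW, 2 WW
Phenotype counts: 2 erminette (black and white speckled), 2 white
erminette (black and white speckled): 2 out of 4 → fraction 1/2
Expected count = 1/2 × 476 = 238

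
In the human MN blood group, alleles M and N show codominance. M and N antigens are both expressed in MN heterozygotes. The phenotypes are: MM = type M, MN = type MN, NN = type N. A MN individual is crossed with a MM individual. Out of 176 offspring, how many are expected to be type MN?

Punnett square for MN × MM:
Offspring genotypes: 2 MM, 2 MN
Phenotype counts: 2 type M, 2 type MN
type MN: 2 out of 4 → fraction 1/2
Expected count = 1/2 × 176 = 88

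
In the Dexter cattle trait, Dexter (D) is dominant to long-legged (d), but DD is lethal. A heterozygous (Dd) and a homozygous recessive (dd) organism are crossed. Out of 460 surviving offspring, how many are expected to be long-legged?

Cross: Dd × dd
Punnett square offspring (before lethality): 2 Dd, 2 dd
No DD offspring are produced in this cross.
long-legged: 2 out of 4 → fraction 1/2
Expected count = 1/2 × 460 = 230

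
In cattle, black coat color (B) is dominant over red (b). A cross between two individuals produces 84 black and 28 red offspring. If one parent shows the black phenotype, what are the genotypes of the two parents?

Observed offspring: 84 black, 28 red
The observed ratio simplifies to 3:1. Red (bb) offspring appear, so each parent must contribute one b allele. The parent stated to show black carries B, so it is Bb. The other parent is then either Bb or bb: Bb × bb would give a 1:1 split, whereas Bb × Bb gives 3:1 — matching the data. So both parents are heterozygous (Bb × Bb).
Parent genotypes: Bb × Bb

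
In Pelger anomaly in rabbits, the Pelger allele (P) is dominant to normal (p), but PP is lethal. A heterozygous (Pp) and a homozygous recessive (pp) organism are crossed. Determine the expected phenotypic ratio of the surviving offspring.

Cross: Pp × pp
Punnett square offspring (before lethality): 2 Pp, 2 pp
No PP offspring are produced in this cross.
Ratio: 1 Pelger : 1 normal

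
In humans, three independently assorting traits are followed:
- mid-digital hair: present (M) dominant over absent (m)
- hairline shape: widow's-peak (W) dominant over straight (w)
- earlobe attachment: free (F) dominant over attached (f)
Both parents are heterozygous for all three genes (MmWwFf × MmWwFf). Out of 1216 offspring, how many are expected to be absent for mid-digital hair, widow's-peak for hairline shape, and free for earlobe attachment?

Trihybrid cross: MmWwFf × MmWwFf
Each trait segregates independently with a 3:1 phenotypic ratio, so each gene contributes 3/4 (dominant) or 1/4 (recessive).
Target: absent (mid-digital hair), widow's-peak (hairline shape), free (earlobe attachment)
Probability = product of independent per-trait probabilities
= 1/4 × 3/4 × 3/4 = 9/64
Expected count = 9/64 × 1216 = 171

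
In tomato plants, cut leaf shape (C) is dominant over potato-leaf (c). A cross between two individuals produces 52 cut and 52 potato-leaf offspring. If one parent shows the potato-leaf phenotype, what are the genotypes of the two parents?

Observed offspring: 52 cut, 52 potato-leaf
The observed ratio simplifies to 1:1. One parent shows potato-leaf, so its genotype must be cc. A 1:1 offspring split requires the other parent to be heterozygous (Cc).
Parent genotypes: cc × Cc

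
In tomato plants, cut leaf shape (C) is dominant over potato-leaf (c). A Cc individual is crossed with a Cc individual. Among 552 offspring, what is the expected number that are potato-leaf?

Punnett square for Cc × Cc:
Offspring genotypes: 1 CC, 2 Cc, 1 cc
cut: 3, potato-leaf: 1
potato-leaf: 1 out of 4 → fraction 1/4
Expected count = 1/4 × 552 = 138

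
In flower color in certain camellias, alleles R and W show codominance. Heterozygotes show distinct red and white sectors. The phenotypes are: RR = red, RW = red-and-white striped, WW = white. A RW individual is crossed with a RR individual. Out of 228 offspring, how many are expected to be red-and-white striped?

Punnett square for RW × RR:
Offspring genotypes: 2 RR, 2 RW
Phenotype counts: 2 red, 2 red-and-white striped
red-and-white striped: 2 out of 4 → fraction 1/2
Expected count = 1/2 × 228 = 114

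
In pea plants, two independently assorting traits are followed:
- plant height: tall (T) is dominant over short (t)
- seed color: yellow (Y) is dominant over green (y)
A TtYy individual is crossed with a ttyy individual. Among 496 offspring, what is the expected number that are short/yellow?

Dihybrid cross TtYy × ttyy — consider each gene separately:
plant height: Tt × tt → 2 Tt, 2 tt → 2 T_ : 2 tt (out of 4)
seed color: Yy × yy → 2 Yy, 2 yy → 2 Y_ : 2 yy (out of 4)
Combine (counts out of 4 × 4 = 16): tall/yellow (T_Y_) = 2×2 = 4; tall/green (T_yy) = 2×2 = 4; short/yellow (ttY_) = 2×2 = 4; short/green (ttyy) = 2×2 = 4
Phenotype counts (out of 16): 4 tall/yellow, 4 tall/green, 4 short/yellow, 4 short/green
short/yellow: 4 out of 16 → fraction 1/4
Expected count = 1/4 × 496 = 124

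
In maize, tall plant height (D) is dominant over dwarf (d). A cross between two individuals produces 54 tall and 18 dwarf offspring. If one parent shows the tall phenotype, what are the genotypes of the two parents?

Observed offspring: 54 tall, 18 dwarf
The observed ratio simplifies to 3:1. Dwarf (dd) offspring appear, so each parent must contribute one d allele. The parent stated to show tall carries D, so it is Dd. The other parent is then either Dd or dd: Dd × dd would give a 1:1 split, whereas Dd × Dd gives 3:1 — matching the data. So both parents are heterozygous (Dd × Dd).
Parent genotypes: Dd × Dd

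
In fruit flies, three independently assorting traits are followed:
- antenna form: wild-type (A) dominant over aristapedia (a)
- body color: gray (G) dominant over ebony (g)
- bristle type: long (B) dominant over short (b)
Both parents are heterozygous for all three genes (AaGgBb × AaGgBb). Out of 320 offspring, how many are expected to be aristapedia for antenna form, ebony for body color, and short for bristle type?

Trihybrid cross: AaGgBb × AaGgBb
Each trait segregates independently with a 3:1 phenotypic ratio, so each gene contributes 3/4 (dominant) or 1/4 (recessive).
Target: aristapedia (antenna form), ebony (body color), short (bristle type)
Probability = product of independent per-trait probabilities
= 1/4 × 1/4 × 1/4 = 1/64
Expected count = 1/64 × 320 = 5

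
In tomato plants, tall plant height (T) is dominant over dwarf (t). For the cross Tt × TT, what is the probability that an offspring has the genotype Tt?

Punnett square for Tt × TT:
Offspring genotypes: 2 TT, 2 Tt
Total offspring: 4
Count with target: 2
Probability: 2/4 = 1/2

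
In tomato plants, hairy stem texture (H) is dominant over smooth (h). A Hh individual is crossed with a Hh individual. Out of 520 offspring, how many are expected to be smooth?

Punnett square for Hh × Hh:
Offspring genotypes: 1 HH, 2 Hh, 1 hh
hairy: 3, smooth: 1
smooth: 1 out of 4 → fraction 1/4
Expected count = 1/4 × 520 = 130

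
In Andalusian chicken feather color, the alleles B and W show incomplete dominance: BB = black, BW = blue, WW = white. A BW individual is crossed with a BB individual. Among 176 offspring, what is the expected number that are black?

Punnett square for BW × BB:
Offspring genotypes: 2 BB, 2 BW
Phenotype counts: 2 black, 2 blue
black: 2 out of 4 → fraction 1/2
Expected count = 1/2 × 176 = 88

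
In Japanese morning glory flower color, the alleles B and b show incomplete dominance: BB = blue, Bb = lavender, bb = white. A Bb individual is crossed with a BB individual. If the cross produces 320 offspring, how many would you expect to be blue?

Punnett square for Bb × BB:
Offspring genotypes: 2 BB, 2 Bb
Phenotype counts: 2 blue, 2 lavender
blue: 2 out of 4 → fraction 1/2
Expected count = 1/2 × 320 = 160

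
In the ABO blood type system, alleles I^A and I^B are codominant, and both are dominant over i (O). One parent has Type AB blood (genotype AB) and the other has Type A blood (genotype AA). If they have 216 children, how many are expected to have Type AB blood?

Cross: AB × AA
Possible offspring genotypes: 2 AA, 2 AB
Blood type counts: 2 Type A, 2 Type AB
Probability of Type AB: 2/4 = 1/2
Expected count = 1/2 × 216 = 108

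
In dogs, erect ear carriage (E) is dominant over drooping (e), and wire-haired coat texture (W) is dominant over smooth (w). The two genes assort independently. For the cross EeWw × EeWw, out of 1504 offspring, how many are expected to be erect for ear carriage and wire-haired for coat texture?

Dihybrid cross EeWw × EeWw — consider each gene separately:
ear carriage: Ee × Ee → 1 EE, 2 Ee, 1 ee → 3 E_ : 1 ee (out of 4)
coat texture: Ww × Ww → 1 WW, 2 Ww, 1 ww → 3 W_ : 1 ww (out of 4)
Looking for: erect (E_) and wire-haired (W_)
P(erect) = 3/4, P(wire-haired) = 3/4
P(both) = 3/4 × 3/4 = 9/16
Expected count = 9/16 × 1504 = 846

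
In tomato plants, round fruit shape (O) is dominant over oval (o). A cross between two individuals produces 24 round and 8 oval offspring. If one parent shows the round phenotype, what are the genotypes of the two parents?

Observed offspring: 24 round, 8 oval
The observed ratio simplifies to 3:1. Oval (oo) offspring appear, so each parent must contribute one o allele. The parent stated to show round carries O, so it is Oo. The other parent is then either Oo or oo: Oo × oo would give a 1:1 split, whereas Oo × Oo gives 3:1 — matching the data. So both parents are heterozygous (Oo × Oo).
Parent genotypes: Oo × Oo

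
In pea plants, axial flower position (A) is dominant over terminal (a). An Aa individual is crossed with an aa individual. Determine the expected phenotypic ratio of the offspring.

Punnett square for Aa × aa:
Offspring genotypes: 2 Aa, 2 aa
axial: 2, terminal: 2
Ratio: 1:1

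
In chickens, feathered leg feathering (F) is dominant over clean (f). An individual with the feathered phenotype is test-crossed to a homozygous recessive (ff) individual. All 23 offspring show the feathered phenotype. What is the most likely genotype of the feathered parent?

Test cross: ? × ff
All offspring are feathered.
If the unknown parent were heterozygous (Ff), about half of 23 offspring would be clean; none are. The unknown parent is most likely homozygous dominant (FF).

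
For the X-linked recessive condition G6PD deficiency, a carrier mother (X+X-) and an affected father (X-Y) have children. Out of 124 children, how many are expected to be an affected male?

Cross: X+X- × X-Y
Offspring: 1 X+X-, 1 X+Y, 1 X-X-, 1 X-Y
Probability of an affected male: 1/4
Expected count = 1/4 × 124 = 31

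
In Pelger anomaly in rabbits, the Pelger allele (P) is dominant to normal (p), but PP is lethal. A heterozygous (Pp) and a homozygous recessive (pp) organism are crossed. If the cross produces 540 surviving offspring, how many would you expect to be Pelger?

Cross: Pp × pp
Punnett square offspring (before lethality): 2 Pp, 2 pp
No PP offspring are produced in this cross.
Pelger: 2 out of 4 → fraction 1/2
Expected count = 1/2 × 540 = 270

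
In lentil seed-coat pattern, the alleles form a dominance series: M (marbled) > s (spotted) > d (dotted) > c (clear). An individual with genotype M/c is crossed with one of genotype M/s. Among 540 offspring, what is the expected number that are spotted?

Cross: M/c × M/s
Allele dominance: M > s > d > c
Offspring genotypes: 1 M/M, 1 M/s, 1 M/c, 1 s/c
Phenotype counts: 3 marbled, 1 spotted
spotted: 1 out of 4 → fraction 1/4
Expected count = 1/4 × 540 = 135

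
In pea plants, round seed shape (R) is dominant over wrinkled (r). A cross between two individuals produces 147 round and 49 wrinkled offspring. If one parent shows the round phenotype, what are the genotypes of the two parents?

Observed offspring: 147 round, 49 wrinkled
The observed ratio simplifies to 3:1. Wrinkled (rr) offspring appear, so each parent must contribute one r allele. The parent stated to show round carries R, so it is Rr. The other parent is then either Rr or rr: Rr × rr would give a 1:1 split, whereas Rr × Rr gives 3:1 — matching the data. So both parents are heterozygous (Rr × Rr).
Parent genotypes: Rr × Rr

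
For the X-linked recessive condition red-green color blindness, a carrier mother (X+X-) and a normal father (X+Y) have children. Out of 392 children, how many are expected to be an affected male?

Cross: X+X- × X+Y
Offspring: 1 X+X+, 1 X+Y, 1 X+X-, 1 X-Y
Probability of an affected male: 1/4
Expected count = 1/4 × 392 = 98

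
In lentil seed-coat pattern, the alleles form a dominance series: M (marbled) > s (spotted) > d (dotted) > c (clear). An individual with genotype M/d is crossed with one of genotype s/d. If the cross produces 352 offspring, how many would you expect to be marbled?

Cross: M/d × s/d
Allele dominance: M > s > d > c
Offspring genotypes: 1 M/s, 1 M/d, 1 s/d, 1 d/d
Phenotype counts: 2 marbled, 1 spotted, 1 dotted
marbled: 2 out of 4 → fraction 1/2
Expected count = 1/2 × 352 = 176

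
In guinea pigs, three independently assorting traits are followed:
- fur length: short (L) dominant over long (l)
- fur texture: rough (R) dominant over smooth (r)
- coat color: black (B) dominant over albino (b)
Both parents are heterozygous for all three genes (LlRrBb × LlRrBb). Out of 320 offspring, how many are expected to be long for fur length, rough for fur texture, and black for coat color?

Trihybrid cross: LlRrBb × LlRrBb
Each trait segregates independently with a 3:1 phenotypic ratio, so each gene contributes 3/4 (dominant) or 1/4 (recessive).
Target: long (fur length), rough (fur texture), black (coat color)
Probability = product of independent per-trait probabilities
= 1/4 × 3/4 × 3/4 = 9/64
Expected count = 9/64 × 320 = 45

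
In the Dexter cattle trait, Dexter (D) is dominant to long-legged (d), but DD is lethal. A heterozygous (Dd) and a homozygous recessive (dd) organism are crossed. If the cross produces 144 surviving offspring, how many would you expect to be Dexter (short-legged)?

Cross: Dd × dd
Punnett square offspring (before lethality): 2 Dd, 2 dd
No DD offspring are produced in this cross.
Dexter (short-legged): 2 out of 4 → fraction 1/2
Expected count = 1/2 × 144 = 72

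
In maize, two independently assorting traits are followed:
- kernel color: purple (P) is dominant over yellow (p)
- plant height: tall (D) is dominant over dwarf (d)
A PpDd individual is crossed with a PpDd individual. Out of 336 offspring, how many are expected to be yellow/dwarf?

Dihybrid cross PpDd × PpDd — consider each gene separately:
kernel color: Pp × Pp → 1 PP, 2 Pp, 1 pp → 3 P_ : 1 pp (out of 4)
plant height: Dd × Dd → 1 DD, 2 Dd, 1 dd → 3 D_ : 1 dd (out of 4)
Combine (counts out of 4 × 4 = 16): purple/tall (P_D_) = 3×3 = 9; purple/dwarf (P_dd) = 3×1 = 3; yellow/tall (ppD_) = 1×3 = 3; yellow/dwarf (ppdd) = 1×1 = 1
Phenotype counts (out of 16): 9 purple/tall, 3 purple/dwarf, 3 yellow/tall, 1 yellow/dwarf
yellow/dwarf: 1 out of 16 → fraction 1/16
Expected count = 1/16 × 336 = 21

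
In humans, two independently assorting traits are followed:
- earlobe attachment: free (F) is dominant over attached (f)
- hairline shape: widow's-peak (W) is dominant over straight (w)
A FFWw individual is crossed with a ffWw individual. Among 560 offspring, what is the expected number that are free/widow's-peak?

Dihybrid cross FFWw × ffWw — consider each gene separately:
earlobe attachment: FF × ff → 4 Ff → 4 F_ (out of 4)
hairline shape: Ww × Ww → 1 WW, 2 Ww, 1 ww → 3 W_ : 1 ww (out of 4)
Combine (counts out of 4 × 4 = 16): free/widow's-peak (F_W_) = 4×3 = 12; free/straight (F_ww) = 4×1 = 4
Phenotype counts (out of 16): 12 free/widow's-peak, 4 free/straight
free/widow's-peak: 12 out of 16 → fraction 3/4
Expected count = 3/4 × 560 = 420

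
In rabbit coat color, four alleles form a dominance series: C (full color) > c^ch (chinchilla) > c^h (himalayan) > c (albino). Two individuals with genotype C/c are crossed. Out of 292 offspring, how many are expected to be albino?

Cross: C/c × C/c
Allele dominance: C > c^ch > c^h > c
Offspring genotypes: 1 C/C, 2 C/c, 1 c/c
Phenotype counts: 3 full color, 1 albino
albino: 1 out of 4 → fraction 1/4
Expected count = 1/4 × 292 = 73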